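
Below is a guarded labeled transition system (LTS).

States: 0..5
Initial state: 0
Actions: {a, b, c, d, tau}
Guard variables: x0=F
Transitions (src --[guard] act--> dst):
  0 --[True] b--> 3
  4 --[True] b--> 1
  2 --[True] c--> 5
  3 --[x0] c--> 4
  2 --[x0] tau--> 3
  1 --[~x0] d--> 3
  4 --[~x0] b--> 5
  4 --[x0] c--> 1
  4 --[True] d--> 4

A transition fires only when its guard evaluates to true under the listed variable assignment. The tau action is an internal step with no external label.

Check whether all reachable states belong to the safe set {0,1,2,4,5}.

Answer: INVARIANT VIOLATED at state 3

Trace:
Safe = {0,1,2,4,5}
Reachable = {0,3}
  0: ✓
  3: outside
witness against invariant: b → 3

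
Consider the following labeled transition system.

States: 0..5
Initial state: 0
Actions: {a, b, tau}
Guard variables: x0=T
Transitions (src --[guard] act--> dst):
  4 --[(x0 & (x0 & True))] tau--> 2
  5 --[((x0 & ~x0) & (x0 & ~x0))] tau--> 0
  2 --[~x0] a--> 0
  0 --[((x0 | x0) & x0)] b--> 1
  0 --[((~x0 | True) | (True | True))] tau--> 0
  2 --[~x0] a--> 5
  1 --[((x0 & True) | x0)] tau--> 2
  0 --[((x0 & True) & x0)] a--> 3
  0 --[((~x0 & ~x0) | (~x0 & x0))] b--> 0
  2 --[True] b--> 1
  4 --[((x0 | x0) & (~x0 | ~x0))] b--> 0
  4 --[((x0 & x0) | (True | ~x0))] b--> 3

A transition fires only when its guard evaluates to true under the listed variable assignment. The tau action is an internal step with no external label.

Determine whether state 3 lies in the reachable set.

Answer: REACHABLE

Trace:
7 transition(s) survive guard evaluation.
depth 0: {0}
depth 1: {1,3}  cumulative {0,1,3}
depth 2: {2}  cumulative {0,1,2,3}
R = {0,1,2,3}
witness 3: a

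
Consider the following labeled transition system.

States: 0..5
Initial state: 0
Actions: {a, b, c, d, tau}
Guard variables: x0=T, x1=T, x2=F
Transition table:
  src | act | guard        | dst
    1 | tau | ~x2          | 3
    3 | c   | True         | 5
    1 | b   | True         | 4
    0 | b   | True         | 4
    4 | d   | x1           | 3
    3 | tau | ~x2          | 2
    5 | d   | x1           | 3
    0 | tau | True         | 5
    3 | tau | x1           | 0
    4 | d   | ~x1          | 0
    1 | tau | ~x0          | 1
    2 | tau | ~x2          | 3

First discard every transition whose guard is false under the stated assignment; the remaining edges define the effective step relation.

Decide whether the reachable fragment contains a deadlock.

R = {0,2,3,4,5}
  0: b→4  tau→5  [2 exit(s)]
  2: tau→3  [1 exit(s)]
  3: c→5  tau→0  tau→2  [3 exit(s)]
  4: d→3  [1 exit(s)]
  5: d→3  [1 exit(s)]

Answer: DEADLOCK-FREE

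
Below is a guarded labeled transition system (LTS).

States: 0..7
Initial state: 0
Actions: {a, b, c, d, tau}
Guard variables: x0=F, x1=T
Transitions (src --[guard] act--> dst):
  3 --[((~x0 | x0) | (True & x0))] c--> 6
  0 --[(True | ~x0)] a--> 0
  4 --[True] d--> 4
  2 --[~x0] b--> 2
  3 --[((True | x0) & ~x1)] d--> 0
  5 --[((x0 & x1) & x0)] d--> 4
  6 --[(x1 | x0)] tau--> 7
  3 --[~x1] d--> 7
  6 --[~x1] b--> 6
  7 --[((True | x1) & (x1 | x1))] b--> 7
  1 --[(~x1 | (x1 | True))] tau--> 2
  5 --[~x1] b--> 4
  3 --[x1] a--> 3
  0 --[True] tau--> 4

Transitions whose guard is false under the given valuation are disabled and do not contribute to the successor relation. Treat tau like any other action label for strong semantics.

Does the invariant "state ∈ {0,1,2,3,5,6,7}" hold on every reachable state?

Answer: INVARIANT VIOLATED at state 4

Trace:
Allowed set {0,1,2,3,5,6,7}
Reachable = {0,4}
  0: ✓
  4: outside
reach 4 via tau — violates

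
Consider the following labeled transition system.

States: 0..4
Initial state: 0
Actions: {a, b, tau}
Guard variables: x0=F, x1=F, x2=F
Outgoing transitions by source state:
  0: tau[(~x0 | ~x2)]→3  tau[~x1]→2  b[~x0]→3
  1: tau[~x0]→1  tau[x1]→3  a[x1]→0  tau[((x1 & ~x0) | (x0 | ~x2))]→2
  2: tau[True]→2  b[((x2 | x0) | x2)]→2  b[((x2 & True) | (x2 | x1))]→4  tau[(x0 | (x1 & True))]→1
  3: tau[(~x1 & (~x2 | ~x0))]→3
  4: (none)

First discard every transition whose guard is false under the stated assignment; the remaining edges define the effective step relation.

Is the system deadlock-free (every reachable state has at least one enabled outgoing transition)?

Reach set: {0,2,3}
  0: b→3  tau→2  tau→3  [3 exit(s)]
  2: tau→2  [1 exit(s)]
  3: tau→3  [1 exit(s)]

Answer: DEADLOCK-FREE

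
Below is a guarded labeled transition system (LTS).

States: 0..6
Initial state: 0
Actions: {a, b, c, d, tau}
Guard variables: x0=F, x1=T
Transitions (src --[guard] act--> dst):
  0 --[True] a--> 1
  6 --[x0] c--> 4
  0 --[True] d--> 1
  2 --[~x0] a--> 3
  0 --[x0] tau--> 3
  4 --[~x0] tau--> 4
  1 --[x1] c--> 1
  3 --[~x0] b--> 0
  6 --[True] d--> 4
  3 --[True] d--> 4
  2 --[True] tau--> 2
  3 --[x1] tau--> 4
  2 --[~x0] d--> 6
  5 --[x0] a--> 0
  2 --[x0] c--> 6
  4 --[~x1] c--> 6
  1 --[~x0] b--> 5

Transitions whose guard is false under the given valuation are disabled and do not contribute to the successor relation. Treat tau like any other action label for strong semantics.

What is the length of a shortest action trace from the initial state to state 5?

Breadth-first toward 5:
  depth 0: {0}
  depth 1: {1}
  depth 2: {5}
first hit 5 at d=2 via a·b

Answer: 2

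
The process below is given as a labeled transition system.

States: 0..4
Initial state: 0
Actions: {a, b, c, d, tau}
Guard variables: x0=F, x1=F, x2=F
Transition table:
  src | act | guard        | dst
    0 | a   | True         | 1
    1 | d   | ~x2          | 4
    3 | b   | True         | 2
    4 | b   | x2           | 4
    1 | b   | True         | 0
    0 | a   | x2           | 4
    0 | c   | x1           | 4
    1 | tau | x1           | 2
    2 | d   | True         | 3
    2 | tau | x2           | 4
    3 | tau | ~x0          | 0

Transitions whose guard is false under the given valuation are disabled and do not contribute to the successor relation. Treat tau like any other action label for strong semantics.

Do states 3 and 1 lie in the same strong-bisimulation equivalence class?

Bisimulation quotient by refinement:
  P[0] = {{0,1,2,3,4}}
  P[1] = {{0},{1},{2},{3},{4}}
5 equivalence class(es) (converged in 2)
class of 3: {3}; class of 1: {1}

Answer: NOT BISIMILAR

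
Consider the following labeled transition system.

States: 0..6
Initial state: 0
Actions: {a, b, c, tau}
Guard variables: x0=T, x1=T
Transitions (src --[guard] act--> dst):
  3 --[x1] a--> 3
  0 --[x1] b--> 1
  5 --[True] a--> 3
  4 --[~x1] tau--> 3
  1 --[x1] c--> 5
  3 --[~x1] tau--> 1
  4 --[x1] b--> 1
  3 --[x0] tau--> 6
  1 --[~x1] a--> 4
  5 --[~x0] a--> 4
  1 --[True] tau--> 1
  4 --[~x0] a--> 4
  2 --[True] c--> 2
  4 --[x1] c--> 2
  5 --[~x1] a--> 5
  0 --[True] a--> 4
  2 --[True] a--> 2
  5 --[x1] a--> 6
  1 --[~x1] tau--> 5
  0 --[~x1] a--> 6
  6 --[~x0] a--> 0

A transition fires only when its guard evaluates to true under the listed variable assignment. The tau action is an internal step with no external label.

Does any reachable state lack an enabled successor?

R = {0,1,2,3,4,5,6}
  0: a→4  b→1  [2 exit(s)]
  1: c→5  tau→1  [2 exit(s)]
  2: a→2  c→2  [2 exit(s)]
  3: a→3  tau→6  [2 exit(s)]
  4: b→1  c→2  [2 exit(s)]
  5: a→3  a→6  [2 exit(s)]
  6: ∅  [no exit]
Path to 6: b·c·a

Answer: DEADLOCK at state 6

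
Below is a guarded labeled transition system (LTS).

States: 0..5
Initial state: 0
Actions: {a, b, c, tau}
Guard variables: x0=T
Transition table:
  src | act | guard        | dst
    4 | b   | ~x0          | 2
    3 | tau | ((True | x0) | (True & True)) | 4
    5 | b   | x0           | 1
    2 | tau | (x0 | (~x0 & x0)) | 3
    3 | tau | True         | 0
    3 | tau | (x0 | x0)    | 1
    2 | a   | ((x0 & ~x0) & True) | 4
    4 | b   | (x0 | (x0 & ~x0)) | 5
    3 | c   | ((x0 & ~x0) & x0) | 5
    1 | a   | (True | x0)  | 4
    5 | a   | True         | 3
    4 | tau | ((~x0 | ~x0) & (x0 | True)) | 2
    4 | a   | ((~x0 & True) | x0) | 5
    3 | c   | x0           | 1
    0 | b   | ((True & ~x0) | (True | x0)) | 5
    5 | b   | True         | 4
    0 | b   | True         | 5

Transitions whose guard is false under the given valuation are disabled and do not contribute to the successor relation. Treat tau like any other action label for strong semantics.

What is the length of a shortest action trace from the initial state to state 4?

Answer: 2

Working:
Breadth-first toward 4:
  L0 = {0}
  L1 = {5}
  L2 = {1,3,4}
first hit 4 at d=2 via b·b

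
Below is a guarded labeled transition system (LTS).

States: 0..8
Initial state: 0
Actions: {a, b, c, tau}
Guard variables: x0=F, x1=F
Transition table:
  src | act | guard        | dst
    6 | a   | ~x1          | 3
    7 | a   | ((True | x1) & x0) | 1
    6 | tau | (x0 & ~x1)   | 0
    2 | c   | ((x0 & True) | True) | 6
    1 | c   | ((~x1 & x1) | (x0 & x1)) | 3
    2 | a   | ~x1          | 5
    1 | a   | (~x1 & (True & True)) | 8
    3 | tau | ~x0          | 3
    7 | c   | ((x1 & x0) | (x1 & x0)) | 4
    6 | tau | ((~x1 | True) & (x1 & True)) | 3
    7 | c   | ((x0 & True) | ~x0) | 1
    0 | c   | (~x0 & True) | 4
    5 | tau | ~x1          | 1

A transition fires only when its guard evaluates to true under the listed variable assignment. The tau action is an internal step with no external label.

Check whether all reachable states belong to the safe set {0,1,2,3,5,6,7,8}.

Answer: INVARIANT VIOLATED at state 4

Analysis:
Safe = {0,1,2,3,5,6,7,8}
Reach set: {0,4}
  0: ok
  4: ✗ unsafe
witness against invariant: c → 4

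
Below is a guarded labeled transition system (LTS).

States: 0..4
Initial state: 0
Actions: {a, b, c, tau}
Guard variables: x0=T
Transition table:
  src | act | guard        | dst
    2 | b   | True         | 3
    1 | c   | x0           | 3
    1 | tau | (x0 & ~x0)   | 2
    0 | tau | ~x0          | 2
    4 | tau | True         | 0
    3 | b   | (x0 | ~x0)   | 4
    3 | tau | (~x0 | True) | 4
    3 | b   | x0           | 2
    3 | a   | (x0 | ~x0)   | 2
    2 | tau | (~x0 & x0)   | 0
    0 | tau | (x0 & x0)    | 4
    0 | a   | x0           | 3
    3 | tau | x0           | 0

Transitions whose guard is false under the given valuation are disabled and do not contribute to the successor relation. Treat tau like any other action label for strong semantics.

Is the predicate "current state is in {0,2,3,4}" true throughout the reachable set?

Safe = {0,2,3,4}
R = {0,2,3,4}
  0: ok
  2: ok
  3: ok
  4: ok

Answer: INVARIANT HOLDS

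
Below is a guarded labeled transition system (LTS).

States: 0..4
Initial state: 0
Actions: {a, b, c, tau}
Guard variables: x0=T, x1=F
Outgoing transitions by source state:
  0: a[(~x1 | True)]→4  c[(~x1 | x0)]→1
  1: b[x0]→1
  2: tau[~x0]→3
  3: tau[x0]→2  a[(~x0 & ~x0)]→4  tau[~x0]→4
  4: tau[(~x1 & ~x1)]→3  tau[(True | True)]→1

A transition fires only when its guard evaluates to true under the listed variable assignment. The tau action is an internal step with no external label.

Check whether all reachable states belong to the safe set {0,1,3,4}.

Inv-set: {0,1,3,4}
Reach set: {0,1,2,3,4}
  0: safe
  1: safe
  2: VIOLATES
  3: safe
  4: safe
counterexample path to 2: a·tau·tau

Answer: INVARIANT VIOLATED at state 2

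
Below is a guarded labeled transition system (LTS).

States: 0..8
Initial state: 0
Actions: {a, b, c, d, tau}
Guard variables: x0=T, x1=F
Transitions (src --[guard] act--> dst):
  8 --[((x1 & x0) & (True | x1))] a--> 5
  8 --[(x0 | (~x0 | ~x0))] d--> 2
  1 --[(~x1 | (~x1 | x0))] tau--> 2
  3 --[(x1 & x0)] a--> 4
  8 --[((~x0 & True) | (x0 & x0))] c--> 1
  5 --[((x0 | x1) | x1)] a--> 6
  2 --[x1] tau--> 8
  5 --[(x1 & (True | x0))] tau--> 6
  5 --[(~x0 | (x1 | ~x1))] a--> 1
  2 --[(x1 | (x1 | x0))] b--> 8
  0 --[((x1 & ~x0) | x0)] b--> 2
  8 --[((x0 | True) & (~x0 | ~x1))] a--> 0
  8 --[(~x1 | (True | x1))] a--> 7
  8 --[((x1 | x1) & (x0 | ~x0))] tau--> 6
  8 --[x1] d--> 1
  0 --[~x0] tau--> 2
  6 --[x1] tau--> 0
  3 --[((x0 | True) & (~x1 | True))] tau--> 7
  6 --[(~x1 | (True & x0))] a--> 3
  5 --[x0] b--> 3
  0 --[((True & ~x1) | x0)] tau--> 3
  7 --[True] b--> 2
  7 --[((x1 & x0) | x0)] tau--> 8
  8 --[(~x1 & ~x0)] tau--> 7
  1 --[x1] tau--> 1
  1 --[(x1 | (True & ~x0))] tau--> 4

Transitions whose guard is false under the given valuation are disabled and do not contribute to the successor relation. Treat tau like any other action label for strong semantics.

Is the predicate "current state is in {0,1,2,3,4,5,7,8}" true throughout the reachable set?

Answer: INVARIANT HOLDS

Trace:
Safe = {0,1,2,3,4,5,7,8}
R = {0,1,2,3,7,8}
  0: ok
  1: ok
  2: ok
  3: ok
  7: ok
  8: ok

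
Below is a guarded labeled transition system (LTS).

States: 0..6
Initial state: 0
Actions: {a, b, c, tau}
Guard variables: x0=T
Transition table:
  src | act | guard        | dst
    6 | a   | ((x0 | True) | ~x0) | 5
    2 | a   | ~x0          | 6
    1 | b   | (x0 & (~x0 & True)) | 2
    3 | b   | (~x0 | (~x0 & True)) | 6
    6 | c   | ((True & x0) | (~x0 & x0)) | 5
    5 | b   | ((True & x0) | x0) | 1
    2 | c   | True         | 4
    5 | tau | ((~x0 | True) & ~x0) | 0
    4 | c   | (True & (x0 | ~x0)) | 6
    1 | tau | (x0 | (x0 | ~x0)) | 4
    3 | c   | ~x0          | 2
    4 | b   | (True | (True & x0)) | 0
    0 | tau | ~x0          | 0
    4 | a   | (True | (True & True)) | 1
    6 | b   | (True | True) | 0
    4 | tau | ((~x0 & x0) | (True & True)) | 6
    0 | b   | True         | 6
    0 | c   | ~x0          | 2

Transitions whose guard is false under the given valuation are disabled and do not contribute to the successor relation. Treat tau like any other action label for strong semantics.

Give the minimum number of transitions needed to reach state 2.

BFS to 2:
  L0 = {0}
  L1 = {6}
  L2 = {5}
  L3 = {1}
  L4 = {4}
2 never appears.

Answer: UNREACHABLE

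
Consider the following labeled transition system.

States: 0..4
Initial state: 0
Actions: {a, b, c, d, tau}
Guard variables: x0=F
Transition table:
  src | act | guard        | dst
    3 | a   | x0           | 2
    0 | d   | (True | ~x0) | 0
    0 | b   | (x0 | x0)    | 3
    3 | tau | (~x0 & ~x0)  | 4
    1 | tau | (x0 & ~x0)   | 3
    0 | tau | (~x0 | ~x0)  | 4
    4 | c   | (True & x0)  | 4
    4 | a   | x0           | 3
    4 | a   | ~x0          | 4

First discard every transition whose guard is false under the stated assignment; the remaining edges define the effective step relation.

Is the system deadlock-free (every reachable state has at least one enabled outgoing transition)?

Answer: DEADLOCK-FREE

Trace:
R = {0,4}
  0: d→0  tau→4  [deg 2]
  4: a→4  [deg 1]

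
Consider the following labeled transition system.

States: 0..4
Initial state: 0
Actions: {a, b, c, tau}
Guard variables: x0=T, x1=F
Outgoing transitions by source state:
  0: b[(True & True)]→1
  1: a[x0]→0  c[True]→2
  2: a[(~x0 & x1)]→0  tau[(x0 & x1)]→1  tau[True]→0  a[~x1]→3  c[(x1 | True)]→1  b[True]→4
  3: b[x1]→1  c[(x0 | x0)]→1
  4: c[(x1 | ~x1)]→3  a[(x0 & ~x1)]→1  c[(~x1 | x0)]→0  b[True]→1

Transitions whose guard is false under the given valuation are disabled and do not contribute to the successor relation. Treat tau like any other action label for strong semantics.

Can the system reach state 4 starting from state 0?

After dropping false guards: 12 live edges.
depth 0: {0}
depth 1: {1}  total {0,1}
depth 2: {2}  total {0,1,2}
depth 3: {3,4}  total {0,1,2,3,4}
Reachable = {0,1,2,3,4}
Path to 4: b·c·b

Answer: REACHABLE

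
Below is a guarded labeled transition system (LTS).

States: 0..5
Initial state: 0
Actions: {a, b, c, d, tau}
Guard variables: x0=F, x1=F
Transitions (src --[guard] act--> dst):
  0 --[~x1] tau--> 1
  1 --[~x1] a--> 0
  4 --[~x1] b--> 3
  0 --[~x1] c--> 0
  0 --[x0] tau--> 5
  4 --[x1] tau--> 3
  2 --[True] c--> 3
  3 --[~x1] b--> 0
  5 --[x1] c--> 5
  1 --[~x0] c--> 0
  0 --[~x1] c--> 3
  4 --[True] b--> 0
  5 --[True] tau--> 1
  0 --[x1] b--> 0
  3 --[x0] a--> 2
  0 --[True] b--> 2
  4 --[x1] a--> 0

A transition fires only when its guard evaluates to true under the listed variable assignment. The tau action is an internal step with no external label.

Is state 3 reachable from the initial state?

11 transition(s) survive guard evaluation.
Layer 0: {0}
Layer 1: {1,2,3}  now seen {0,1,2,3}
Reachable = {0,1,2,3}
Path to 3: c

Answer: REACHABLE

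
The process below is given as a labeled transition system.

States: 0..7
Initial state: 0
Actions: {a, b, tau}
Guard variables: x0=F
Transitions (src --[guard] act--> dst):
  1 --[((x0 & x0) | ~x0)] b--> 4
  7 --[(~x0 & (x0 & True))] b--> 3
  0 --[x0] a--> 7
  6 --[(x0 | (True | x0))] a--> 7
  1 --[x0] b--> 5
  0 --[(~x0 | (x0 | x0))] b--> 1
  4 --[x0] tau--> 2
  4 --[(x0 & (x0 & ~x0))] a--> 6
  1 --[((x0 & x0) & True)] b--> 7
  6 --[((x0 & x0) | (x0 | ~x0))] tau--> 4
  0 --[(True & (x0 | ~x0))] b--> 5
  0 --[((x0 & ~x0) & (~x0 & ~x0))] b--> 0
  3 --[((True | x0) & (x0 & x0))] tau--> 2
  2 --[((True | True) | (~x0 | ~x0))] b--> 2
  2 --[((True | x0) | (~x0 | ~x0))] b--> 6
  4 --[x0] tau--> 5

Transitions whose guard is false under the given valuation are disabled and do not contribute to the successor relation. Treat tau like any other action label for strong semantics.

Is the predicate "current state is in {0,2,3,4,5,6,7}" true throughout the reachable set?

Answer: INVARIANT VIOLATED at state 1

Trace:
Allowed set {0,2,3,4,5,6,7}
R = {0,1,4,5}
  0: safe
  1: outside
  4: safe
  5: safe
witness against invariant: b → 1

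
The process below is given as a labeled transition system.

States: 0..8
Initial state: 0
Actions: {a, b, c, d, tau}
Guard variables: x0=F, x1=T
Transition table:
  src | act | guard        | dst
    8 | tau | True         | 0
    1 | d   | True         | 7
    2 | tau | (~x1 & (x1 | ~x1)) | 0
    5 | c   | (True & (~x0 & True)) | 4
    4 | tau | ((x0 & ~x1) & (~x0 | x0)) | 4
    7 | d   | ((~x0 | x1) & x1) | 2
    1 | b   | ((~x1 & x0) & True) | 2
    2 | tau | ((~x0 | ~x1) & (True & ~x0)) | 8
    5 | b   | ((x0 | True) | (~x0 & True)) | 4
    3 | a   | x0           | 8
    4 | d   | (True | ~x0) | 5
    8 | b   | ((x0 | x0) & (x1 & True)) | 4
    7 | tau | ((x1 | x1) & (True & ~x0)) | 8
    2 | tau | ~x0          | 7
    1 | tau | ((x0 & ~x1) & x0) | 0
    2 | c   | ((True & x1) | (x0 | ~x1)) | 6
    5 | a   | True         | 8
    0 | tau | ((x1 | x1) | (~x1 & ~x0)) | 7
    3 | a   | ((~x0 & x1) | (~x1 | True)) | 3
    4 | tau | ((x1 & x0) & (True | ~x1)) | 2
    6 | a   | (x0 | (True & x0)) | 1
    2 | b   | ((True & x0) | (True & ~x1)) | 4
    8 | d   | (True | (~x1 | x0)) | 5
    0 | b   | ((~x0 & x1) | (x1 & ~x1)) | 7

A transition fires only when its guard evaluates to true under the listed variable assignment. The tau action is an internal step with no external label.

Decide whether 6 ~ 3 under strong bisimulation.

Answer: NOT BISIMILAR

Analysis:
Bisimulation quotient by refinement:
  round 0: {{0,1,2,3,4,5,6,7,8}}
  round 1: {{0},{1,4},{2},{3},{5},{6},{7,8}}
  round 2: {{0},{1},{2},{3},{4},{5},{6},{7},{8}}
9 equivalence class(es) (converged in 3)
class of 6: {6}; class of 3: {3}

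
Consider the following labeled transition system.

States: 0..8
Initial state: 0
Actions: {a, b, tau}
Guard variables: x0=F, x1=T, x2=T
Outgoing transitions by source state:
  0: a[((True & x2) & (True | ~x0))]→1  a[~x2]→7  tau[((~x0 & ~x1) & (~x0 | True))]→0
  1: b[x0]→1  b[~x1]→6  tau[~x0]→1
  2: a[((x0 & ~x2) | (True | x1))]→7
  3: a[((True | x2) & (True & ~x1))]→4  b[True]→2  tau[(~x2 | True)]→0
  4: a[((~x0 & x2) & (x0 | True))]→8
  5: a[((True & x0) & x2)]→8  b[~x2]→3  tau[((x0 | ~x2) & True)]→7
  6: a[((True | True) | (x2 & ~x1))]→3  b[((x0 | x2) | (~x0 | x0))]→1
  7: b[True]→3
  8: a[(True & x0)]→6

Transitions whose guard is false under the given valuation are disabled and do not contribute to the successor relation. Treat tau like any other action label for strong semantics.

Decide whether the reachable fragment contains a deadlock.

Answer: DEADLOCK-FREE

Analysis:
Reach set: {0,1}
  0: a→1  [1 exit(s)]
  1: tau→1  [1 exit(s)]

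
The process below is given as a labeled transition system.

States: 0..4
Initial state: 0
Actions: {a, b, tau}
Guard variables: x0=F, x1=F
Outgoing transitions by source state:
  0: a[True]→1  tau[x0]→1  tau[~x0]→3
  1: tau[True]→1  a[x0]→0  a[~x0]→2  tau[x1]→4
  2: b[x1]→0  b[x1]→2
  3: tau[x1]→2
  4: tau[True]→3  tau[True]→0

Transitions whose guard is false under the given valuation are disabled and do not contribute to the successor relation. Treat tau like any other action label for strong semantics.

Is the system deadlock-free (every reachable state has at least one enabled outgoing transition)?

Answer: DEADLOCK at state 2

Trace:
Reachable = {0,1,2,3}
  0: a→1  tau→3  [2 out]
  1: a→2  tau→1  [2 out]
  2: ∅  [deadlock]
  3: ∅  [deadlock]
witness 2: a·a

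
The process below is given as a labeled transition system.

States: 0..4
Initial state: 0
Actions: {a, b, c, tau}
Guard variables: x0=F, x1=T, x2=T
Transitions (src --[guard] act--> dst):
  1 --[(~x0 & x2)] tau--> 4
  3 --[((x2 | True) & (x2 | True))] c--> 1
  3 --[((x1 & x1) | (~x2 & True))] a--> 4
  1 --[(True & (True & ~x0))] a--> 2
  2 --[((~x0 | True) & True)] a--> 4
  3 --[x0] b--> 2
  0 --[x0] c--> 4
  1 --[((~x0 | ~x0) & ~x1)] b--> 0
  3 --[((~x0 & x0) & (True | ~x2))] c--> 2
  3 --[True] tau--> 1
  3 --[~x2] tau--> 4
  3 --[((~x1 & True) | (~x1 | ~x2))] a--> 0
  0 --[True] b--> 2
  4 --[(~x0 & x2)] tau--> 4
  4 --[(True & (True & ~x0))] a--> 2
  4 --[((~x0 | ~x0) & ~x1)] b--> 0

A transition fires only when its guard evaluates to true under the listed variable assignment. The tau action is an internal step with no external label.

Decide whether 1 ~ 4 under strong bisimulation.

Answer: BISIMILAR

Working:
Compute ~ classes (split until stable):
  P[0] = {{0,1,2,3,4}}
  P[1] = {{0},{1,4},{2},{3}}
4 equivalence class(es) (converged in 2)
[1]={1,4}  [4]={1,4}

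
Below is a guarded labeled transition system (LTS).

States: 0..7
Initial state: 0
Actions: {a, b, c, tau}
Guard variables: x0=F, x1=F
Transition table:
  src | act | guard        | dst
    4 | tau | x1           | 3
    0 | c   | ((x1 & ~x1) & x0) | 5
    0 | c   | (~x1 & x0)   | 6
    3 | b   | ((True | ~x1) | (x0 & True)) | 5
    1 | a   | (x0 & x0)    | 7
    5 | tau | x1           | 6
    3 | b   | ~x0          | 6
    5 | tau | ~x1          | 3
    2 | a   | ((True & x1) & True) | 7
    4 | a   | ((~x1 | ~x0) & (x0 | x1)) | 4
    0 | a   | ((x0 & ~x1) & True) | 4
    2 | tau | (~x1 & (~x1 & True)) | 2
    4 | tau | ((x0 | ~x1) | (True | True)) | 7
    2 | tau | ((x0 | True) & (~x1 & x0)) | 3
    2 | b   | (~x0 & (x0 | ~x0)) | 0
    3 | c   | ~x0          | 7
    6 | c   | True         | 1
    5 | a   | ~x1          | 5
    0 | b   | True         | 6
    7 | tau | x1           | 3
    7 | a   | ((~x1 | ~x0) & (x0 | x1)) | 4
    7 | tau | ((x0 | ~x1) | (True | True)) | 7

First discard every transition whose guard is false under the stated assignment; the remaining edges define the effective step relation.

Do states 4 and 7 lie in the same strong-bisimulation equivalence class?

Compute ~ classes (split until stable):
  P[0] = {{0,1,2,3,4,5,6,7}}
  P[1] = {{0},{1},{2},{3},{4,7},{5},{6}}
7 equivalence class(es) (converged in 2)
4∈{4,7}, 7∈{4,7}

Answer: BISIMILAR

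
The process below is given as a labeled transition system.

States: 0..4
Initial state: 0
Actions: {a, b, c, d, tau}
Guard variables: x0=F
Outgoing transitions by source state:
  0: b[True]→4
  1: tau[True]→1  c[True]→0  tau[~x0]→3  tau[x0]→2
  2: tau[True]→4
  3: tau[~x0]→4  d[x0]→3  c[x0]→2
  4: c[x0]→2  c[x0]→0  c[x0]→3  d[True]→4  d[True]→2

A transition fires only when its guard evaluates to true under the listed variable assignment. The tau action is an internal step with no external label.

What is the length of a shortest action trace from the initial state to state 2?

Answer: 2

Trace:
Breadth-first toward 2:
  Layer 0: {0}
  Layer 1: {4}
  Layer 2: {2}
2 enters at depth 2; path b·d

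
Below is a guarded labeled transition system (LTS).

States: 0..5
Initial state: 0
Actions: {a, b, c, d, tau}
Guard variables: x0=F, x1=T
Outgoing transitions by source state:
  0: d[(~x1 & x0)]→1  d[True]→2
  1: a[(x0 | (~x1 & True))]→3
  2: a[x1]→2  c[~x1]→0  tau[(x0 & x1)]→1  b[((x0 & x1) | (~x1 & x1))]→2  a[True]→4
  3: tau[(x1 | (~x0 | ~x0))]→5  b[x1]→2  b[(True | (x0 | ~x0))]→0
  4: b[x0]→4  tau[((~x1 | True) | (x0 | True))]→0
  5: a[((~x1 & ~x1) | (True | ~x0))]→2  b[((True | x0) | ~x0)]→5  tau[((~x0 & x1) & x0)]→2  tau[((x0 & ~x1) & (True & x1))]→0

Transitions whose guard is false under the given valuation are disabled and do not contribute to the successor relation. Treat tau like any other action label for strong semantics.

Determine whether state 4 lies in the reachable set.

9 transition(s) survive guard evaluation.
Layer 0: {0}
Layer 1: {2}  cumulative {0,2}
Layer 2: {4}  cumulative {0,2,4}
Reachable = {0,2,4}
witness 4: d·a

Answer: REACHABLE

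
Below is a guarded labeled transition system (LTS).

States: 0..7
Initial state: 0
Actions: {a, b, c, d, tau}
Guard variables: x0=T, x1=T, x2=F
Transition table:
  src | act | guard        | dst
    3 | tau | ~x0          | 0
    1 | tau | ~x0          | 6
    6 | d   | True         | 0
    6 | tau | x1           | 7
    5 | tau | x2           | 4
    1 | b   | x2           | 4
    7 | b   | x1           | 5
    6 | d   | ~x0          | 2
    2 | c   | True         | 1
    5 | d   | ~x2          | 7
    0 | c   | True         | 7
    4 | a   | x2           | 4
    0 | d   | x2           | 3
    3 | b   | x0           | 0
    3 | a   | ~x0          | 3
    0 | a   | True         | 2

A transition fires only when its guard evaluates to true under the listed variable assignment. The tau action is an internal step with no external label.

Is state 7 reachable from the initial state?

8 transition(s) survive guard evaluation.
L0 = {0}
L1 = {2,7}  total {0,2,7}
L2 = {1,5}  total {0,1,2,5,7}
Reachable = {0,1,2,5,7}
witness 7: c

Answer: REACHABLE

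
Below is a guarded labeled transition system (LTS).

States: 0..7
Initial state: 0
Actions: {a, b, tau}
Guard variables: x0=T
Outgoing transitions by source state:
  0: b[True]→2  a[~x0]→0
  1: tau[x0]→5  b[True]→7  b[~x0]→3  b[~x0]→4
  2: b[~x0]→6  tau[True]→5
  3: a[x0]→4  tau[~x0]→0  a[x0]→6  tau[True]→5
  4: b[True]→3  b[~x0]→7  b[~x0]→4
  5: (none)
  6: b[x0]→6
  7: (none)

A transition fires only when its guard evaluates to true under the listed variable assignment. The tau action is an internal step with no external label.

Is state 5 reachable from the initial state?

Guard filter leaves 9 enabled edge(s).
L0 = {0}
L1 = {2}  total {0,2}
L2 = {5}  total {0,2,5}
R = {0,2,5}
witness 5: b·tau

Answer: REACHABLE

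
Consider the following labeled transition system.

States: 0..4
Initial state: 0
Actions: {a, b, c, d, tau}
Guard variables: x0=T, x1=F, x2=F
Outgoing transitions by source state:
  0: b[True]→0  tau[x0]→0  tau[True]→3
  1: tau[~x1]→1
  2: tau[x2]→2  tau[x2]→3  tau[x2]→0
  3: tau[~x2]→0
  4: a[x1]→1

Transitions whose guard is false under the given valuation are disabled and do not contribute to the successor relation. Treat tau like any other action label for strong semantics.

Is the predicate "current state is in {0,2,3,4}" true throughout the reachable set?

Answer: INVARIANT HOLDS

Trace:
Safe = {0,2,3,4}
R = {0,3}
  0: safe
  3: safe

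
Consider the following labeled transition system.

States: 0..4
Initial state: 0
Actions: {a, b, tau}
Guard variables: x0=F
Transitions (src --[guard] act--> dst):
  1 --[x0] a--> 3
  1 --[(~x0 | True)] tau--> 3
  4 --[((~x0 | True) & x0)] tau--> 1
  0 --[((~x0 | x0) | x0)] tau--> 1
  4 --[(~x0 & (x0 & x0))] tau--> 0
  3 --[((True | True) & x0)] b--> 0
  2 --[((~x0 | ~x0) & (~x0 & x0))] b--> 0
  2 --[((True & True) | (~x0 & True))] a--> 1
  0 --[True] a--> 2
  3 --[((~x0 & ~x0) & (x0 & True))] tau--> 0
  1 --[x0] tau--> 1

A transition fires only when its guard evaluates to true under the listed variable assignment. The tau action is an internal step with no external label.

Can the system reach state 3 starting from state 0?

Answer: REACHABLE

Analysis:
Guard filter leaves 4 enabled edge(s).
L0 = {0}
L1 = {1,2}  now seen {0,1,2}
L2 = {3}  now seen {0,1,2,3}
R = {0,1,2,3}
witness 3: tau·tau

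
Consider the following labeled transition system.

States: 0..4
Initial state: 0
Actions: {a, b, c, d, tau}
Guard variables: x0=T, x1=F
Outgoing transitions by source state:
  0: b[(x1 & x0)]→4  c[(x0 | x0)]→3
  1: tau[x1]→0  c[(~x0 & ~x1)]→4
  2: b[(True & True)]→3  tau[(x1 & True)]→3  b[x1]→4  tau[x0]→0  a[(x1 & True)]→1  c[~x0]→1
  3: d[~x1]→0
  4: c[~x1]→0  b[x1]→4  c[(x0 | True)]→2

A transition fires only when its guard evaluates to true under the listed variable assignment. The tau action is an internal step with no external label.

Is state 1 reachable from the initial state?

6 transition(s) survive guard evaluation.
depth 0: {0}
depth 1: {3}  now seen {0,3}
R = {0,3}

Answer: UNREACHABLE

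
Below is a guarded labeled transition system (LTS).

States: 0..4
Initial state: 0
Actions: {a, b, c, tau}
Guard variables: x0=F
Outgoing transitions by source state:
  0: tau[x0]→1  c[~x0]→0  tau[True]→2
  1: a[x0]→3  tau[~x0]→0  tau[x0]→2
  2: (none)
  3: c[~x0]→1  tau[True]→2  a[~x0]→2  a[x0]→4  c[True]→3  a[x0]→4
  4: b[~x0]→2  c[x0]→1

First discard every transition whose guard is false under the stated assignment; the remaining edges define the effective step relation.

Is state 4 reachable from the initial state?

Answer: UNREACHABLE

Trace:
8 transition(s) survive guard evaluation.
depth 0: {0}
depth 1: {2}  now seen {0,2}
Reach set: {0,2}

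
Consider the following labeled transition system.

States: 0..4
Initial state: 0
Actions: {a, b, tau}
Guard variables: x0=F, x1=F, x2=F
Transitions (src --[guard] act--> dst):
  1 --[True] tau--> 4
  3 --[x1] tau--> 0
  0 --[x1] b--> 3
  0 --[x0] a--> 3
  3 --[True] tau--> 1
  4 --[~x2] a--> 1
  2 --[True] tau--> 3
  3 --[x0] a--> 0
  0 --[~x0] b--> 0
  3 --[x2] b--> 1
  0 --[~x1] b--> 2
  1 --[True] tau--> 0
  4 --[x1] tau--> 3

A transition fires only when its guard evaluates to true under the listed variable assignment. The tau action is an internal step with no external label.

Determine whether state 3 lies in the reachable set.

Answer: REACHABLE

Analysis:
Guard filter leaves 7 enabled edge(s).
depth 0: {0}
depth 1: {2}  total {0,2}
depth 2: {3}  total {0,2,3}
depth 3: {1}  total {0,1,2,3}
depth 4: {4}  total {0,1,2,3,4}
Reach set: {0,1,2,3,4}
trace reaching 3: b·tau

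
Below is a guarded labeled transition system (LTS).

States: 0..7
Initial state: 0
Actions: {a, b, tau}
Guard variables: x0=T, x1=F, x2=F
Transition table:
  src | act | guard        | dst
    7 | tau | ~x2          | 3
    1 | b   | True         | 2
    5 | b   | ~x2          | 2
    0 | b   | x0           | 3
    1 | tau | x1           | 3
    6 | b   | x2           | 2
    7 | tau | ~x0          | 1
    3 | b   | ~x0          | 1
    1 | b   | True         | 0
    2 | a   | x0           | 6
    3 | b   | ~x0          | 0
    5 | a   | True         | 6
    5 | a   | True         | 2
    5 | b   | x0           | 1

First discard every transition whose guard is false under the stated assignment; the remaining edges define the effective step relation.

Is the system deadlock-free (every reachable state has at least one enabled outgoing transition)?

Answer: DEADLOCK at state 3

Trace:
Reachable = {0,3}
  0: b→3  [deg 1]
  3: ∅  [STUCK]
trace reaching 3: b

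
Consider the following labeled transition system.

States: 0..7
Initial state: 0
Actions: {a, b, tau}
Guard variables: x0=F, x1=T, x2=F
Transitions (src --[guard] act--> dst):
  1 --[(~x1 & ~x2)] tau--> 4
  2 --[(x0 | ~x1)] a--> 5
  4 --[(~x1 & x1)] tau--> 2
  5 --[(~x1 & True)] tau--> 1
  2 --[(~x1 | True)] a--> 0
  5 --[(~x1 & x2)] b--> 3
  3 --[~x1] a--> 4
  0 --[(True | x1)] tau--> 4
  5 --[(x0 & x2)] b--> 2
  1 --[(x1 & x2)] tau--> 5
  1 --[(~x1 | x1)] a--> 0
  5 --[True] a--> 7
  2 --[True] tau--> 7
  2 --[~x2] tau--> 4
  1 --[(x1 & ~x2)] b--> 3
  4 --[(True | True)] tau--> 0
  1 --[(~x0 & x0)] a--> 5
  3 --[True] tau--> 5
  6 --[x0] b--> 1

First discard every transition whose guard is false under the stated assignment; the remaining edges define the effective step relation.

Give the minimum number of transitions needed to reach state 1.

Layered search for 1:
  depth 0: {0}
  depth 1: {4}
1 never appears.

Answer: UNREACHABLE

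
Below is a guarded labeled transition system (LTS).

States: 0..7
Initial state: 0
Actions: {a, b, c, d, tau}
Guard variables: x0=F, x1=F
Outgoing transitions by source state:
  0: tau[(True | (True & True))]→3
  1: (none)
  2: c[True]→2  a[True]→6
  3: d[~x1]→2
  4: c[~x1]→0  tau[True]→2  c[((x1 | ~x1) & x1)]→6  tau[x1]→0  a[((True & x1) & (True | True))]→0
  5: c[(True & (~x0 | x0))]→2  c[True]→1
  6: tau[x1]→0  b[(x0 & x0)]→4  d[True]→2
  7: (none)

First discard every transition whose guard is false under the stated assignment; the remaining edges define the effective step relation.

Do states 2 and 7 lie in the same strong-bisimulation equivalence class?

Compute ~ classes (split until stable):
  P[0] = {{0,1,2,3,4,5,6,7}}
  P[1] = {{0},{1,7},{2},{3,6},{4},{5}}
stable after 2 split(s): 6 block(s)
class of 2: {2}; class of 7: {1,7}

Answer: NOT BISIMILAR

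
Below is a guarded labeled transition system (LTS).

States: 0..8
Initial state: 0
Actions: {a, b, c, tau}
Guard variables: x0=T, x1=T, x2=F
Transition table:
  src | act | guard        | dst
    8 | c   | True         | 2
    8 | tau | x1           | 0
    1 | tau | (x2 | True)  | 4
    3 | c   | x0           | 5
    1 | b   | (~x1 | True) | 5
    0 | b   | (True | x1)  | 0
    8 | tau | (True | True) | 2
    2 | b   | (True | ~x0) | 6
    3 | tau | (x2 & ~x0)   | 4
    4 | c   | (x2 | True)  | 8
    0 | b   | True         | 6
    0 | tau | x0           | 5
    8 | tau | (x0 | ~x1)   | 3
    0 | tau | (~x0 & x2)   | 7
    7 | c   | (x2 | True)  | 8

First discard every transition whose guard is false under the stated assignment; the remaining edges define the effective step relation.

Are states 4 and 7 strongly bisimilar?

Answer: BISIMILAR

Trace:
Bisimulation quotient by refinement:
  P[0] = {{0,1,2,3,4,5,6,7,8}}
  P[1] = {{0,1},{2},{3,4,7},{5,6},{8}}
  P[2] = {{0},{1},{2},{3},{4,7},{5,6},{8}}
Fixed point at round 3; 7 class(es).
[4]={4,7}  [7]={4,7}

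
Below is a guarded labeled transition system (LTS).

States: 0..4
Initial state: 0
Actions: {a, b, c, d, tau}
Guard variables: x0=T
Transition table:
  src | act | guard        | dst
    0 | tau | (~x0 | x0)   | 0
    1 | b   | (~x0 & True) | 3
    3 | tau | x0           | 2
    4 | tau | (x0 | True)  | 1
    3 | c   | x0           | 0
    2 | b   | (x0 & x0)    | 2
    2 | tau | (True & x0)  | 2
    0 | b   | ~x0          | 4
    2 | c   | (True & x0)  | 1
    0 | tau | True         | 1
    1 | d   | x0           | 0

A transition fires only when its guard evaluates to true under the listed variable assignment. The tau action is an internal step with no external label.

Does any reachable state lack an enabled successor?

Answer: DEADLOCK-FREE

Analysis:
Reach set: {0,1}
  0: tau→0  tau→1  [deg 2]
  1: d→0  [deg 1]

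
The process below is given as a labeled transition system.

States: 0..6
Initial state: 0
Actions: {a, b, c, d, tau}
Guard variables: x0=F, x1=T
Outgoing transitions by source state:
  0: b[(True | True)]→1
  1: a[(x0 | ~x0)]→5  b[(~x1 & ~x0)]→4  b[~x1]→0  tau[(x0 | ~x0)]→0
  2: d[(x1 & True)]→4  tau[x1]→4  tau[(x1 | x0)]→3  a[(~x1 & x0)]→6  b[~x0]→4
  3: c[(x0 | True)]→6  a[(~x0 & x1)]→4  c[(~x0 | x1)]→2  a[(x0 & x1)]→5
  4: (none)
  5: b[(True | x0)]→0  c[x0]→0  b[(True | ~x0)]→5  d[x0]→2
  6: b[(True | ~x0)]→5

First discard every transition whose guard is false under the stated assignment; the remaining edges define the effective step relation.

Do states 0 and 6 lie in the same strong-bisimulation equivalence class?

Answer: NOT BISIMILAR

Trace:
Bisimulation quotient by refinement:
  π0 = {{0,1,2,3,4,5,6}}
  π1 = {{0,5,6},{1},{2},{3},{4}}
  π2 = {{0},{1},{2},{3},{4},{5,6}}
  π3 = {{0},{1},{2},{3},{4},{5},{6}}
7 equivalence class(es) (converged in 4)
class of 0: {0}; class of 6: {6}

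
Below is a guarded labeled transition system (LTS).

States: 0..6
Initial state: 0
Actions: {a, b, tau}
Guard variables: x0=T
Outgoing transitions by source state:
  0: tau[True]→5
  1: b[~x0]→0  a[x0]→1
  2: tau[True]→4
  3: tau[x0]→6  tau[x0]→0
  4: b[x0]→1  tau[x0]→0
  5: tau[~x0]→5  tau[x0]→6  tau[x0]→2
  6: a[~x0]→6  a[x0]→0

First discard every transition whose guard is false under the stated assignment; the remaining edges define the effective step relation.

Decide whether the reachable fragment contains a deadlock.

Answer: DEADLOCK-FREE

Trace:
Reachable = {0,1,2,4,5,6}
  0: tau→5  [1 out]
  1: a→1  [1 out]
  2: tau→4  [1 out]
  4: b→1  tau→0  [2 out]
  5: tau→2  tau→6  [2 out]
  6: a→0  [1 out]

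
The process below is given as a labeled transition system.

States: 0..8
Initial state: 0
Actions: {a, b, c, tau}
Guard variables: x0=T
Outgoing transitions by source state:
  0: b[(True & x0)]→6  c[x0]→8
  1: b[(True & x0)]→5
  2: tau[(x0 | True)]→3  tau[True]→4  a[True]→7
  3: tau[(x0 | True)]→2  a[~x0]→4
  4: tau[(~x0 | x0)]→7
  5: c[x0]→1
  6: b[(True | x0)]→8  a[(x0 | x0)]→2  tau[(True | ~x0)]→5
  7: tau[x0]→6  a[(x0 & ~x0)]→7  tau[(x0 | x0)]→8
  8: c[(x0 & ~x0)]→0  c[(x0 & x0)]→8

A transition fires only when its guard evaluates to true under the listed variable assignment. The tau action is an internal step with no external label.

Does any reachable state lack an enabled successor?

Answer: DEADLOCK-FREE

Working:
Reachable = {0,1,2,3,4,5,6,7,8}
  0: b→6  c→8  [deg 2]
  1: b→5  [deg 1]
  2: a→7  tau→3  tau→4  [deg 3]
  3: tau→2  [deg 1]
  4: tau→7  [deg 1]
  5: c→1  [deg 1]
  6: a→2  b→8  tau→5  [deg 3]
  7: tau→6  tau→8  [deg 2]
  8: c→8  [deg 1]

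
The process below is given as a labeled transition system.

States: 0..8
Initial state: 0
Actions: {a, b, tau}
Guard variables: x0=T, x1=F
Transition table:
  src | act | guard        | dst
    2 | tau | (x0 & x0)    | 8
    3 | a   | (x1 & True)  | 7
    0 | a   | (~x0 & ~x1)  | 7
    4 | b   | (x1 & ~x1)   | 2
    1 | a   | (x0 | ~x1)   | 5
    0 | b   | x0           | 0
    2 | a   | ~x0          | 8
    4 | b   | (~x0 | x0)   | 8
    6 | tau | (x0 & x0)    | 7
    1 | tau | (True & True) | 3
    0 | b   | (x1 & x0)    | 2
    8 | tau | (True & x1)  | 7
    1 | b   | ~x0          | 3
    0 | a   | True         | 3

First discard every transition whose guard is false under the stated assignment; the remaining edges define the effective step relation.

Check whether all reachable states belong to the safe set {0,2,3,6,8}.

Answer: INVARIANT HOLDS

Working:
Allowed set {0,2,3,6,8}
Reachable = {0,3}
  0: ok
  3: ok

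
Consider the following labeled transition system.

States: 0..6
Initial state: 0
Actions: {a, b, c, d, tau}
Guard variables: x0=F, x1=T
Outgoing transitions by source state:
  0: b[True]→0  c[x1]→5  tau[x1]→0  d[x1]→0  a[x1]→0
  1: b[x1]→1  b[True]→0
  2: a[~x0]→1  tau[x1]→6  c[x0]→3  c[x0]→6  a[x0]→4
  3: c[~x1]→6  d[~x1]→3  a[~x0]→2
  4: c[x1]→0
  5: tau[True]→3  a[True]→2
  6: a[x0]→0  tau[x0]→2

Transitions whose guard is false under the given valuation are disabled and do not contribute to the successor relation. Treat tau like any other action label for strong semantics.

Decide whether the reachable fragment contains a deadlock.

Answer: DEADLOCK at state 6

Working:
Reach set: {0,1,2,3,5,6}
  0: a→0  b→0  c→5  d→0  tau→0  [deg 5]
  1: b→0  b→1  [deg 2]
  2: a→1  tau→6  [deg 2]
  3: a→2  [deg 1]
  5: a→2  tau→3  [deg 2]
  6: ∅  [no exit]
trace reaching 6: c·a·tau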